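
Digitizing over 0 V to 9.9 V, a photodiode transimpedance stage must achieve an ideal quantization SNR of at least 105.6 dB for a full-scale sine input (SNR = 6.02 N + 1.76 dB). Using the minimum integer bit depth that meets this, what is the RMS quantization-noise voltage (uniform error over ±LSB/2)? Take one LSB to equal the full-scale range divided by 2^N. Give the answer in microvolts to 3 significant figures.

Range is 9.9 V.
6.02 N + 1.76 ≥ 105.6 gives N ≥ 17.249, so the minimum integer is 18.
LSB = 9.9 V ÷ 2^18 = 9.9/262144 V = 37.766 µV.
RMS noise = LSB/√12 = 10.9 µV.

10.9 µV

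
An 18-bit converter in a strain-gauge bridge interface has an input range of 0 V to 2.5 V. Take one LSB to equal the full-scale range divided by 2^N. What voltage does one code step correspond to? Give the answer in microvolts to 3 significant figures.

9.54 µV

Full-scale range = 2.5 V.
There are 2^18 = 262144 steps.
Step size = 2.5/262144 V = 9.54 µV.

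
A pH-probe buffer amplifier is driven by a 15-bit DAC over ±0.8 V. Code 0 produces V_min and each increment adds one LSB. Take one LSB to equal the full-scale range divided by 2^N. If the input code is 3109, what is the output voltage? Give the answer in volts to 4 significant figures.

-0.6482 V

Range = 0.8 − (-0.8) = 1.6 V. LSB = 1.6 V / 2^15.
V_out = V_min + code × LSB = -0.8 V + 3109 × 1.6 V / 32768
      = -0.8 + 0.151807 = -0.648193 V.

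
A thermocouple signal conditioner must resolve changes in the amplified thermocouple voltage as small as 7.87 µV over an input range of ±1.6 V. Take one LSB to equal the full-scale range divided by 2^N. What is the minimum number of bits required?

19 bits

Span: 1.6 V − (-1.6 V) = 3.2 V.
3.2 V / 7.87 µV = 406600. Since 2^18 = 262144 and 2^19 = 524288, N = 19.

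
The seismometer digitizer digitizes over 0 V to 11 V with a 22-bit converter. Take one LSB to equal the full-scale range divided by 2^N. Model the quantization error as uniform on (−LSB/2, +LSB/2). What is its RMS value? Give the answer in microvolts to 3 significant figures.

0.757 µV

Range is 11 V.
One LSB is 11 V / 4194304 = 2.6226 µV.
V_rms = LSB/√12 = 2.6226 µV / √12 = 0.757 µV.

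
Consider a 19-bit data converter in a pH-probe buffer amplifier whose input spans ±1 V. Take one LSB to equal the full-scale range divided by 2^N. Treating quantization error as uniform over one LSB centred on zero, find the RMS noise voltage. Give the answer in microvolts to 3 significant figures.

1.10 µV

Range = 1 − (-1) = 2 V.
Step size = 2/524288 V = 3.8147 µV.
For a uniform distribution on [−LSB/2, +LSB/2], V_rms = LSB/√12 = 3.8147 µV/3.4641 = 1.10 µV.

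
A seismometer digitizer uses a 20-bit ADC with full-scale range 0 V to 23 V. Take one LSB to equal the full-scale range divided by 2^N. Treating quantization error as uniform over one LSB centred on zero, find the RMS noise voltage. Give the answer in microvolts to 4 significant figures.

Full-scale range = 23 V.
LSB = 23 V ÷ 2^20 = 23/1048576 V = 21.9345 µV.
For a uniform distribution on [−LSB/2, +LSB/2], V_rms = LSB/√12 = 21.9345 µV/3.4641 = 6.332 µV.

6.332 µV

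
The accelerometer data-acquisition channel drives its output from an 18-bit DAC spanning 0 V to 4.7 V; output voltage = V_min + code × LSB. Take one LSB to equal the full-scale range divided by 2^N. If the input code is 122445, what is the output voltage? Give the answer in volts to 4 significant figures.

2.195 V

Span = 4.7 V. LSB = 4.7 V / 2^18.
V_out = 0 + 122445 × (4.7/262144) V
      = 0 + 2.19533 = 2.19533 V.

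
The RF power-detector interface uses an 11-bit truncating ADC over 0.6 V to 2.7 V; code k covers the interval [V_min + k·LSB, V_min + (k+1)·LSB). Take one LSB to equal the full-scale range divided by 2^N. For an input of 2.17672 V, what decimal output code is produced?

Range = 2.7 − (0.6) = 2.1 V. LSB = 2.1 V / 2^11 ≈ 1.025 mV.
(V_in − V_min) × 2^11/range = (2.17672 − (0.6)) × 2048/2.1 = 1537.677.
Floor → code = 1537.

1537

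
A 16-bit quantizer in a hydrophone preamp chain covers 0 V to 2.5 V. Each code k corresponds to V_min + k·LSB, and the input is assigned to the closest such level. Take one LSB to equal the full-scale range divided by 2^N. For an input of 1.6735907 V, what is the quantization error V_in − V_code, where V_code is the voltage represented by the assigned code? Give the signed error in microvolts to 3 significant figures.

+6.72 µV

Full-scale range = 2.5 V. LSB = 2.5 V / 2^16 ≈ 38.15 µV.
Position in LSBs: (1.6735907 − (0)) × 65536/2.5 = 43872.1760; rounding gives k = 43872.
Reconstructed level: 0 + 43872 × 2.5/65536 V = 1.6735839844 V.
e = 1.6735907 − (1.6735839844) = +6.72 µV.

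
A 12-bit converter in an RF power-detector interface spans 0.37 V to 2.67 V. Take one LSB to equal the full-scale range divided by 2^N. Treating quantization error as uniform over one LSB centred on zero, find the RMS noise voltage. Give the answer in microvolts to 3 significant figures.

162 µV

Full-scale range = 2.67 V − (0.37 V) = 2.3 V.
LSB = 2.3 V / 2^12 = 0.56152 mV.
V_rms = LSB/√12 = 0.56152 mV / √12 = 162 µV.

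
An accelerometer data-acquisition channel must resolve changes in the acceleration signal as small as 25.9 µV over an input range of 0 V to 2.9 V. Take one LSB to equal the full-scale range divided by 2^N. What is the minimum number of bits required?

Full-scale range = 2.9 V.
Levels needed ≥ 2.9/25.9 µV = 112000. 2^17 = 131072 suffices, so N_min = 17.

17 bits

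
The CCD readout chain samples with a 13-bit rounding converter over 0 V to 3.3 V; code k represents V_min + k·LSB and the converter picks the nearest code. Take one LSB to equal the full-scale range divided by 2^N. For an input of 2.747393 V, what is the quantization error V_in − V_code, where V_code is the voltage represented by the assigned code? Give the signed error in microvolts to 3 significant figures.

+78.5 µV

Range is 3.3 V. LSB = 3.3 V / 2^13 ≈ 402.8 µV.
Position in LSBs: (2.747393 − (0)) × 8192/3.3 = 6820.1950; rounding gives k = 6820.
Reconstructed level: 0 + 6820 × 3.3/8192 V = 2.747314453 V.
V_in − V_code = 2.747393 − (2.747314453) = +78.5 µV.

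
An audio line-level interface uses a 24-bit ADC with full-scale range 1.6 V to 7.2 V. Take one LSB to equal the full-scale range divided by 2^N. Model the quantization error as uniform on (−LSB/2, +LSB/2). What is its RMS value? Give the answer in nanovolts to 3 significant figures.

96.4 nV

The full-scale span is 7.2 − (1.6) = 5.6 V.
One LSB is 5.6 V / 16777216 = 333.79 nV.
For a uniform distribution on [−LSB/2, +LSB/2], V_rms = LSB/√12 = 333.79 nV/3.4641 = 96.4 nV.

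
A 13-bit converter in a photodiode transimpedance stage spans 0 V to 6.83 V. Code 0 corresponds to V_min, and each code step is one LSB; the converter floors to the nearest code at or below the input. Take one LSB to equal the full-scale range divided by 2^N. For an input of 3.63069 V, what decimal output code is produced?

4354

Span = 6.83 V. LSB = 6.83 V / 2^13 ≈ 0.8337 mV.
V_in − V_min = 3.63069 − (0) = 3.63069 V.
Divide by LSB: 3.63069 × 8192/6.83 = 4354.7017.
Truncating gives code 4354.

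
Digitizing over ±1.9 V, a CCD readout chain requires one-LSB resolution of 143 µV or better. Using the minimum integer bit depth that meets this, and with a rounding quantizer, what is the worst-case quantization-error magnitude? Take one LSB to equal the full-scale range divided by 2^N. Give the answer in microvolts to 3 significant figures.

Range = 1.9 − (-1.9) = 3.8 V.
Need 2^N ≥ 3.8 V / 143 µV = 26570 → N_min = 15.
Step size = 3.8/32768 V = 115.97 µV.
Half an LSB is 58.0 µV.

58.0 µV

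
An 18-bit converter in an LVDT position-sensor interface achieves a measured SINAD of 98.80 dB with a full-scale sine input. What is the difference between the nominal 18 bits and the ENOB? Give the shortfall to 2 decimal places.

Effective bits = (98.80 − 1.76)/6.02 = 16.1196.
Shortfall = 18 − 16.1196 = 1.8804 bits.

1.88 bits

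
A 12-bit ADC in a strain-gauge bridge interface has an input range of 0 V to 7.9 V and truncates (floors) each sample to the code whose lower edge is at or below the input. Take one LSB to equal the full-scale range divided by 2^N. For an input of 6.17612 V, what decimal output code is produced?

3202

Span = 7.9 V. LSB = 7.9 V / 2^12 ≈ 1.929 mV.
(V_in − V_min) × 2^12/range = (6.17612 − (0)) × 4096/7.9 = 3202.201.
Floor → code = 3202.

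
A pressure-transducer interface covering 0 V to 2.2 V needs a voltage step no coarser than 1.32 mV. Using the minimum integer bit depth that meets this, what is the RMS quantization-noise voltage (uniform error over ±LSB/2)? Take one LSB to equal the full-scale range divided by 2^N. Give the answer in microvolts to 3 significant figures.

310 µV

Full-scale range = 2.2 V.
Need 2^N ≥ 2.2 V / 1.32 mV = 1667 → N_min = 11.
LSB = 2.2 V / 2^11 = 1.0742 mV.
σ_q = LSB/√12 = 1.0742 mV/3.4641 = 310 µV.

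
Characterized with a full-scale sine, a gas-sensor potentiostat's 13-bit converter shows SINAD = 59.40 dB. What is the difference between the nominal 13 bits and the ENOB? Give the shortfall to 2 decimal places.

3.43 bits

ENOB = (SINAD − 1.76)/6.02 = (59.40 − 1.76)/6.02 = 9.5748 bits.
13 − 9.5748 = 3.43 bits below nominal.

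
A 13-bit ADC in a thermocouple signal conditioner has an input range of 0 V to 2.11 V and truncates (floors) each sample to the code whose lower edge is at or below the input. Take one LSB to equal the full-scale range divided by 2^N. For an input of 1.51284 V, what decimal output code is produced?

Span = 2.11 V. LSB = 2.11 V / 2^13 ≈ 257.6 µV.
V_in − V_min = 1.51284 − (0) = 1.51284 V.
Divide by LSB: 1.51284 × 8192/2.11 = 5873.5475.
Truncating gives code 5873.

5873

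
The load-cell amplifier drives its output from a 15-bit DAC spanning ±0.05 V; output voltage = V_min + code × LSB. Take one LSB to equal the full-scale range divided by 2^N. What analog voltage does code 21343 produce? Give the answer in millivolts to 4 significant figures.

The full-scale span is 0.05 − (-0.05) = 0.1 V. LSB = 0.1 V / 2^15.
V_out = V_min + code × LSB = -0.05 V + 21343 × 0.1 V / 32768
      = -0.05 V + 0.0651337 V = 0.0151337 V.

15.13 mV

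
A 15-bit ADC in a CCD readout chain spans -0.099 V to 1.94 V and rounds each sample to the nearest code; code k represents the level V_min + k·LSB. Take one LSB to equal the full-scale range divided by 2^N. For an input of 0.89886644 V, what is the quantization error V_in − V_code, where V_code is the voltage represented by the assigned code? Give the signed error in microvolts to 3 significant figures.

Range = 1.94 − (-0.099) = 2.039 V. LSB = 2.039 V / 2^15 ≈ 62.23 µV.
(V_in − V_min)/LSB = (0.89886644 − (-0.099)) × 32768/2.039 = 16036.3352 → nearest code k = 16036.
V_code = -0.099 + (16036/32768) × 2.039 = 0.89884558105 V.
Error = V_in − V_code = 0.89886644 − (0.89884558105) = +20.9 µV.

+20.9 µV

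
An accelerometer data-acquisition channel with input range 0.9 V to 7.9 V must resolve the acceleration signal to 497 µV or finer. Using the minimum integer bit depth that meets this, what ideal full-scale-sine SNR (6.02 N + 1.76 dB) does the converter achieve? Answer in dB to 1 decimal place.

Span: 7.9 V − (0.9 V) = 7 V.
7 V / 497 µV = 14080. Since 2^13 = 8192 and 2^14 = 16384, N = 14.
6.02(14) + 1.76 = 86.04 dB.

86.0 dB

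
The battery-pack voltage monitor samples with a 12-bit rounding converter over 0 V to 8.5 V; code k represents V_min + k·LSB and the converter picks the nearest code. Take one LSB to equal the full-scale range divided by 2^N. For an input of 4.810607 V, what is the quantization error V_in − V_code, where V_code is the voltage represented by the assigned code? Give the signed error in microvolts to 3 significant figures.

+304 µV

V_FS = 8.5 V. LSB = 8.5 V / 2^12 ≈ 2.075 mV.
Position in LSBs: (4.810607 − (0)) × 4096/8.5 = 2318.1466; rounding gives k = 2318.
V_code = V_min + k × range/2^12 = 0 + 2318 × 8.5/4096 = 4.810302734 V.
V_in − V_code = 4.810607 − (4.810302734) = +304 µV.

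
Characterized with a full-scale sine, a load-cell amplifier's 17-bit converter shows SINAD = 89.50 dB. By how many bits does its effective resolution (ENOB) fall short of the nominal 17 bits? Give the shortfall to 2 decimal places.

N_eff = (89.50 − 1.76)/6.02 = 14.5748 bits.
Shortfall = 17 − 14.5748 = 2.4252 bits.

2.43 bits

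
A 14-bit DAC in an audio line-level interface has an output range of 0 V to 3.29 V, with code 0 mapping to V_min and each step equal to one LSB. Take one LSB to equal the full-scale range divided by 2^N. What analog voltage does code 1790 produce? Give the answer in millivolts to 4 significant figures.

Span = 3.29 V. LSB = 3.29 V / 2^14.
V_out = V_min + code × LSB = 0 V + 1790 × 3.29 V / 16384
      = 0 V + 0.359442 V = 0.359442 V.

359.4 mV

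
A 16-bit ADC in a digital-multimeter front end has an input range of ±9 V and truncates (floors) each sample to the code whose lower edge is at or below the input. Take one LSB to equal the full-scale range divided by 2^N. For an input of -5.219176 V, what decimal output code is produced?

13765

Span: 9 V − (-9 V) = 18 V. LSB = 18 V / 2^16 ≈ 274.7 µV.
(V_in − V_min) × 2^16/range = (-5.219176 − (-9)) × 65536/18 = 13765.560.
Floor → code = 13765.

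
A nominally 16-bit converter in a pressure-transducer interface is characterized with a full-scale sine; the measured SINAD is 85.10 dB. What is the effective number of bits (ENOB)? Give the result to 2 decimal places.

13.84 bits

ENOB = (85.10 − 1.76)/6.02 = 13.8439 bits.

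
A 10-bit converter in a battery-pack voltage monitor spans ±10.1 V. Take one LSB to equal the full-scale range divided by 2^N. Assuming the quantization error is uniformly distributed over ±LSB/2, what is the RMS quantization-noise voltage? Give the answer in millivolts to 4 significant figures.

5.695 mV

Range = 10.1 − (-10.1) = 20.2 V.
LSB = 20.2 V ÷ 2^10 = 20.2/1024 V = 19.7266 mV.
σ_q = LSB/√12 = 19.7266 mV/3.4641 = 5.695 mV.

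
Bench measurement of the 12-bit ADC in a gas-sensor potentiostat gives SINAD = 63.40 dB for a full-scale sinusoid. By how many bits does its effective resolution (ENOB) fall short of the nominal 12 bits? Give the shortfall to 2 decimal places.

N_eff = (63.40 − 1.76)/6.02 = 10.2392 bits.
Shortfall = 12 − 10.2392 = 1.7608 bits.

1.76 bits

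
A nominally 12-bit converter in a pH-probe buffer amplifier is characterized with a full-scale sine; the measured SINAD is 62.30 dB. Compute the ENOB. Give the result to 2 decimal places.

10.06 bits

ENOB = (62.30 − 1.76)/6.02 = 10.0565 bits.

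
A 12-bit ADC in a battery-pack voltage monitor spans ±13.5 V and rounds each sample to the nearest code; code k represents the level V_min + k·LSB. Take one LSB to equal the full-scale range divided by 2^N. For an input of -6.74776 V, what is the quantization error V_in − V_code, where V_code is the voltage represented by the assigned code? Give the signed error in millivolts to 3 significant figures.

The full-scale span is 13.5 − (-13.5) = 27 V. LSB = 27 V / 2^12 ≈ 6.592 mV.
Position in LSBs: (-6.74776 − (-13.5)) × 4096/27 = 1024.3398; rounding gives k = 1024.
V_code = V_min + k × range/2^12 = -13.5 + 1024 × 27/4096 = -6.750000000 V.
Error = V_in − V_code = -6.74776 − (-6.750000000) = +2.24 mV.

+2.24 mV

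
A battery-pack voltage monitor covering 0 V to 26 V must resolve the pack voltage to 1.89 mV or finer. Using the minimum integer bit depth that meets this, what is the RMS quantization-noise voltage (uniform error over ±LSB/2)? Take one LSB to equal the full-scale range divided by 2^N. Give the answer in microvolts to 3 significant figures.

458 µV

Span = 26 V.
26 V / 1.89 mV = 13760. Since 2^13 = 8192 and 2^14 = 16384, N = 14.
LSB = 26 V ÷ 2^14 = 26/16384 V = 1.5869 mV.
σ_q = LSB/√12 = 1.5869 mV/3.4641 = 458 µV.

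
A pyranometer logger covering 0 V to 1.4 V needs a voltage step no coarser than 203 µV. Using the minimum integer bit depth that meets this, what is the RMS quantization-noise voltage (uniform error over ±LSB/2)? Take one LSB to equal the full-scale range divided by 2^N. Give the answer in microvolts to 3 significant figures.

Span = 1.4 V.
Required number of levels: 1.4/203 µV = 6896.6; smallest N with 2^N ≥ that is 13.
Step size = 1.4/8192 V = 170.90 µV.
σ_q = LSB/√12 = 170.90 µV/3.4641 = 49.3 µV.

49.3 µV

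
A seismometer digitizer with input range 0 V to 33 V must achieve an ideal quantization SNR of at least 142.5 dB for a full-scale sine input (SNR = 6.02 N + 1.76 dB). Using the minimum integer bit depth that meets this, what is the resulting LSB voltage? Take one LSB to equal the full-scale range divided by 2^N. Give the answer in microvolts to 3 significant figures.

Full-scale range = 33 V.
Solving 6.02 N ≥ 142.5 − 1.76: N ≥ 23.379. Round up → N = 24.
LSB = 33 V ÷ 2^24 = 33/16777216 V = 1.97 µV.

1.97 µV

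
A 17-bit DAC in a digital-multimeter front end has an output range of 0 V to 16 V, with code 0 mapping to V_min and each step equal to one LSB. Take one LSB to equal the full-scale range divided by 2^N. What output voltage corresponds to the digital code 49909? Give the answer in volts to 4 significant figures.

6.092 V

V_FS = 16 V. LSB = 16 V / 2^17.
V_out = V_min + code × LSB = 0 V + 49909 × 16 V / 131072
      = 0 V + 6.09241 V = 6.09241 V.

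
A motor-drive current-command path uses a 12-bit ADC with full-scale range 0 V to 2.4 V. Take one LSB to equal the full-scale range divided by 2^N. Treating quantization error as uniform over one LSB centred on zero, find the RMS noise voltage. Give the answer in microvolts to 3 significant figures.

169 µV

Full-scale range = 2.4 V.
Step size = 2.4/4096 V = 0.58594 mV.
V_rms = LSB/√12 = 0.58594 mV / √12 = 169 µV.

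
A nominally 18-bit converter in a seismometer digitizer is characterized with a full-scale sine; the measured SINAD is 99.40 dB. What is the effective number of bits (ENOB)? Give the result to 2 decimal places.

ENOB = (99.40 − 1.76)/6.02 = 16.2193 bits.

16.22 bits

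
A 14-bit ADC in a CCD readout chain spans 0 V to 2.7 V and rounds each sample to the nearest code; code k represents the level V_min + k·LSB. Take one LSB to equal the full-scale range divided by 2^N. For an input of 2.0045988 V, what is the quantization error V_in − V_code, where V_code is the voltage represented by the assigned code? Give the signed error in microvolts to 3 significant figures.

Range is 2.7 V. LSB = 2.7 V / 2^14 ≈ 164.8 µV.
(V_in − V_min)/LSB = (2.0045988 − (0)) × 16384/2.7 = 12164.2025 → nearest code k = 12164.
V_code = V_min + k × range/2^14 = 0 + 12164 × 2.7/16384 = 2.0045654297 V.
Error = V_in − V_code = 2.0045988 − (2.0045654297) = +33.4 µV.

+33.4 µV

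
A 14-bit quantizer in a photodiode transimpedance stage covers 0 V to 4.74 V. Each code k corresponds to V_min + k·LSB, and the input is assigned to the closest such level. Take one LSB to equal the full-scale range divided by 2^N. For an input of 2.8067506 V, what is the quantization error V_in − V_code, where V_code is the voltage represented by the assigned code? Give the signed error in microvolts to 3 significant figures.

Range is 4.74 V. LSB = 4.74 V / 2^14 ≈ 289.3 µV.
(V_in − V_min)/LSB = (2.8067506 − (0)) × 16384/4.74 = 9701.6460 → nearest code k = 9702.
V_code = 0 + (9702/16384) × 4.74 = 2.8068530273 V.
Error = V_in − V_code = 2.8067506 − (2.8068530273) = −102 µV.

−102 µV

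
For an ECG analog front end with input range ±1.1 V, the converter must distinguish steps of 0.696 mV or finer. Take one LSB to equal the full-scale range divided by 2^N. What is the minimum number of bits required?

Full-scale range = 1.1 V − (-1.1 V) = 2.2 V.
2.2 V / 0.696 mV = 3161. Since 2^11 = 2048 and 2^12 = 4096, N = 12.

12 bits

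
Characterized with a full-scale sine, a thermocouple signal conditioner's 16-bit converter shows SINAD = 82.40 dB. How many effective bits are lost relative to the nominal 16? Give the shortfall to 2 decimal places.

2.60 bits

ENOB = (SINAD − 1.76)/6.02 = (82.40 − 1.76)/6.02 = 13.3953 bits.
Lost resolution: 16 − 13.3953 = 2.6047 bits.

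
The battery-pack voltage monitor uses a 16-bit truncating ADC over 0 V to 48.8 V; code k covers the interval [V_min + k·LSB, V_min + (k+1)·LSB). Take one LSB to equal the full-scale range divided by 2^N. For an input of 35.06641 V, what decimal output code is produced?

47092

Full-scale range = 48.8 V. LSB = 48.8 V / 2^16 ≈ 0.7446 mV.
V_in − V_min = 35.06641 − (0) = 35.06641 V.
Divide by LSB: 35.06641 × 65536/48.8 = 47092.4641.
Truncating gives code 47092.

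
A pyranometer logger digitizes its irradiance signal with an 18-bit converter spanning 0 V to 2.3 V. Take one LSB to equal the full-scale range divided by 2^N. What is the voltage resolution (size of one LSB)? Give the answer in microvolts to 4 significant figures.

Range is 2.3 V.
There are 2^18 = 262144 steps.
One LSB is 2.3 V / 262144 = 8.774 µV.

8.774 µV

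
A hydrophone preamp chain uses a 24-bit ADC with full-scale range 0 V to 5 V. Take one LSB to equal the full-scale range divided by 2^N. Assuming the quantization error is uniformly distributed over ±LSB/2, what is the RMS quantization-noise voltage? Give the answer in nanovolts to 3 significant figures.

Range is 5 V.
LSB = 5 V ÷ 2^24 = 5/16777216 V = 298.02 nV.
RMS of a uniform error over width LSB is LSB/√12 = 86.0 nV.

86.0 nV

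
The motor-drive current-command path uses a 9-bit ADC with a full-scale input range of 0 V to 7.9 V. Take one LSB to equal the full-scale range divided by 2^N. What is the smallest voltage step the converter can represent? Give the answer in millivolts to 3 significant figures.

Full-scale range = 7.9 V.
2^9 = 512 levels.
Step size = 7.9/512 V = 15.4 mV.

15.4 mV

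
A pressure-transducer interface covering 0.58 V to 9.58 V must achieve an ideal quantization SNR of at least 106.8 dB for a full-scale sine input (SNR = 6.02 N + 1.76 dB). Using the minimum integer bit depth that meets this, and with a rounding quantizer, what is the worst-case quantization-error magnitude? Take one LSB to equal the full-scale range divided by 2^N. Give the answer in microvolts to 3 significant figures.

Full-scale range = 9.58 V − (0.58 V) = 9 V.
6.02 N + 1.76 ≥ 106.8 gives N ≥ 17.449, so the minimum integer is 18.
Step size = 9/262144 V = 34.332 µV.
|e|_max = LSB/2 = 17.2 µV.

17.2 µV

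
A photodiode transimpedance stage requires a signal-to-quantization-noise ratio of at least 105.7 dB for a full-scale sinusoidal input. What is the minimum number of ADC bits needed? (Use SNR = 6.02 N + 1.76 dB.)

Solving 6.02 N ≥ 105.7 − 1.76: N ≥ 17.266. Round up → N = 18.

18 bits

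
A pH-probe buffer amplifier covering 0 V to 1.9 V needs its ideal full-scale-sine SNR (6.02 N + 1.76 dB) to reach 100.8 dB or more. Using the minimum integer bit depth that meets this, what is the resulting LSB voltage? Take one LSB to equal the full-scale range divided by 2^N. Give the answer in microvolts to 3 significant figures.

Span = 1.9 V.
Solving 6.02 N ≥ 100.8 − 1.76: N ≥ 16.452. Round up → N = 17.
Step size = 1.9/131072 V = 14.5 µV.

14.5 µV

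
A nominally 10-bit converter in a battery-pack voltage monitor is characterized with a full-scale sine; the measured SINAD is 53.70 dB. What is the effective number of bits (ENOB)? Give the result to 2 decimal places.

Inverting SNR = 6.02 N + 1.76: N_eff = (53.70 − 1.76)/6.02 = 8.6279.

8.63 bits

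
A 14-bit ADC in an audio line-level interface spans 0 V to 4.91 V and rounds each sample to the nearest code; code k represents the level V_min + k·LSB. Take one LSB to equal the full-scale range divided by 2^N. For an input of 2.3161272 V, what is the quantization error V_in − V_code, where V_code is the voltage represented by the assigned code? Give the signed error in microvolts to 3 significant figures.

V_FS = 4.91 V. LSB = 4.91 V / 2^14 ≈ 299.7 µV.
(V_in − V_min)/LSB = (2.3161272 − (0)) × 16384/4.91 = 7728.6004 → nearest code k = 7729.
Reconstructed level: 0 + 7729 × 4.91/16384 V = 2.3162469482 V.
e = 2.3161272 − (2.3162469482) = −120 µV.

−120 µV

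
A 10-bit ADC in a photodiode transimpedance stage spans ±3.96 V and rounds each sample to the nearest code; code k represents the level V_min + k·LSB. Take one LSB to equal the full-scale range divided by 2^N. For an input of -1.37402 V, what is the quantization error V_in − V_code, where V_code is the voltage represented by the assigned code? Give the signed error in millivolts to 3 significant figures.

+2.70 mV

Span: 3.96 V − (-3.96 V) = 7.92 V. LSB = 7.92 V / 2^10 ≈ 7.734 mV.
(-1.37402 − (-3.96)) / LSB = 2.58598 × 1024/7.92 = 334.3489. Nearest integer: k = 334.
V_code = V_min + k × range/2^10 = -3.96 + 334 × 7.92/1024 = -1.376718750 V.
e = -1.37402 − (-1.376718750) = +2.70 mV.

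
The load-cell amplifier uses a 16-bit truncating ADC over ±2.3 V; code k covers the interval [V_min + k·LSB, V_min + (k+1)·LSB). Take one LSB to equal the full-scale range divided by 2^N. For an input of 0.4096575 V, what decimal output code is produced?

Range = 2.3 − (-2.3) = 4.6 V. LSB = 4.6 V / 2^16 ≈ 70.19 µV.
(V_in − V_min) × 2^16/range = (0.4096575 − (-2.3)) × 65536/4.6 = 38604.373.
Floor → code = 38604.

38604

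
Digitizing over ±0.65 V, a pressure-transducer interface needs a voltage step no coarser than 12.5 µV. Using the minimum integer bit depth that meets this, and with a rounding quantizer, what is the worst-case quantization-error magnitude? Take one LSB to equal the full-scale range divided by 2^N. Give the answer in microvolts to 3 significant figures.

4.96 µV

Span: 0.65 V − (-0.65 V) = 1.3 V.
Required number of levels: 1.3/12.5 µV = 104000; smallest N with 2^N ≥ that is 17.
One LSB is 1.3 V / 131072 = 9.9182 µV.
Max error for round-to-nearest is LSB/2 = 4.96 µV.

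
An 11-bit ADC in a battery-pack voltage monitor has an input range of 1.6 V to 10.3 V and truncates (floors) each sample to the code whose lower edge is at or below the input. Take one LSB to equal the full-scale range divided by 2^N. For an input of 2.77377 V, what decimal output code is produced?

Span: 10.3 V − (1.6 V) = 8.7 V. LSB = 8.7 V / 2^11 ≈ 4.248 mV.
V_in − V_min = 2.77377 − (1.6) = 1.17377 V.
Divide by LSB: 1.17377 × 2048/8.7 = 276.3082.
Truncating gives code 276.

276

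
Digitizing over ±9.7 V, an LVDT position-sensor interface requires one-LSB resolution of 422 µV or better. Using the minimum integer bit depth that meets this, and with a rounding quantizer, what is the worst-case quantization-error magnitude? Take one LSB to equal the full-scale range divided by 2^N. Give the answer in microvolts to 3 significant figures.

The full-scale span is 9.7 − (-9.7) = 19.4 V.
Need 2^N ≥ 19.4 V / 422 µV = 45970 → N_min = 16.
One LSB is 19.4 V / 65536 = 296.02 µV.
Half an LSB is 148 µV.

148 µV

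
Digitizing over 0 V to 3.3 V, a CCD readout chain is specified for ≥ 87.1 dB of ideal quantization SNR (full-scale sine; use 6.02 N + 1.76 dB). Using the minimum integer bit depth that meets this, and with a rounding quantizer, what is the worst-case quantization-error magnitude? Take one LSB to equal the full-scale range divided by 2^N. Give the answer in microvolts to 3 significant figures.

V_FS = 3.3 V.
6.02 N + 1.76 ≥ 87.1 gives N ≥ 14.176, so the minimum integer is 15.
LSB = 3.3 V ÷ 2^15 = 3.3/32768 V = 100.71 µV.
Max error for round-to-nearest is LSB/2 = 50.4 µV.

50.4 µV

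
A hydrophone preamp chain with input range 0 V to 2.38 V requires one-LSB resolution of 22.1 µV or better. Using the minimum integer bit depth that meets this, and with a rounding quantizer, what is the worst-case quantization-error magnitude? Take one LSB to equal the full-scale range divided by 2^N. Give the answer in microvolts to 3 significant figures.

Full-scale range = 2.38 V.
Required number of levels: 2.38/22.1 µV = 107690; smallest N with 2^N ≥ that is 17.
One LSB is 2.38 V / 131072 = 18.158 µV.
Half an LSB is 9.08 µV.

9.08 µV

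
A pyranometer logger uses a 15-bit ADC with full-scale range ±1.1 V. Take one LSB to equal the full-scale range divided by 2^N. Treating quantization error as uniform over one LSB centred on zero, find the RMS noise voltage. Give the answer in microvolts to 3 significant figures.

The full-scale span is 1.1 − (-1.1) = 2.2 V.
One LSB is 2.2 V / 32768 = 67.139 µV.
RMS of a uniform error over width LSB is LSB/√12 = 19.4 µV.

19.4 µV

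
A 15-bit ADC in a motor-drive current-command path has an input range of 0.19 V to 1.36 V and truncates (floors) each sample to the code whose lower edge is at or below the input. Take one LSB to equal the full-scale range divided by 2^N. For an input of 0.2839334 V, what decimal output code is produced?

Span: 1.36 V − (0.19 V) = 1.17 V. LSB = 1.17 V / 2^15 ≈ 35.71 µV.
V_in − V_min = 0.2839334 − (0.19) = 0.0939334 V.
Divide by LSB: 0.0939334 × 32768/1.17 = 2630.7775.
Truncating gives code 2630.

2630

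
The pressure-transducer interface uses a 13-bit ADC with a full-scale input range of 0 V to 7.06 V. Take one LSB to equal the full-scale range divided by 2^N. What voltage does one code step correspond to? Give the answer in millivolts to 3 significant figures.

V_FS = 7.06 V.
Number of codes = 2^13 = 8192.
LSB = 7.06 V ÷ 2^13 = 7.06/8192 V = 0.862 mV.

0.862 mV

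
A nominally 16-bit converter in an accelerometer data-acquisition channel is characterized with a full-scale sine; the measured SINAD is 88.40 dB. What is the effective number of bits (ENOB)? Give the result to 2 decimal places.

(88.40 − 1.76) / 6.02 = 86.64/6.02 = 14.3920 effective bits.

14.39 bits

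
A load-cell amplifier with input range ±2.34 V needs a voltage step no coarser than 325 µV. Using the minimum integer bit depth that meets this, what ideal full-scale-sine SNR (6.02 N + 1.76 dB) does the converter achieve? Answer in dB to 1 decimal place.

Span: 2.34 V − (-2.34 V) = 4.68 V.
Levels needed ≥ 4.68/325 µV = 14400. 2^14 = 16384 suffices, so N_min = 14.
Ideal SNR at N = 14: 6.02·14 + 1.76 = 86.0 dB.

86.0 dB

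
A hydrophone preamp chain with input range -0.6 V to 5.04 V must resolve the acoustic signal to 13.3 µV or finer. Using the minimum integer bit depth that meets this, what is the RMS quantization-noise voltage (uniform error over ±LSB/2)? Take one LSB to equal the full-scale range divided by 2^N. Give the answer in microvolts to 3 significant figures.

The full-scale span is 5.04 − (-0.6) = 5.64 V.
5.64 V / 13.3 µV = 424100. Since 2^18 = 262144 and 2^19 = 524288, N = 19.
One LSB is 5.64 V / 524288 = 10.757 µV.
V_rms = LSB/√12 = 3.11 µV.

3.11 µV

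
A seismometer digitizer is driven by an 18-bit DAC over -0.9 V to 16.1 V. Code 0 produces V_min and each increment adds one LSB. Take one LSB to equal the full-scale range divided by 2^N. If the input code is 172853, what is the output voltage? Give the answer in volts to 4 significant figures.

10.31 V

Full-scale range = 16.1 V − (-0.9 V) = 17 V. LSB = 17 V / 2^18.
V_out = -0.9 + 172853 × (17/262144) V
      = -0.9 + 11.2095 = 10.3095 V.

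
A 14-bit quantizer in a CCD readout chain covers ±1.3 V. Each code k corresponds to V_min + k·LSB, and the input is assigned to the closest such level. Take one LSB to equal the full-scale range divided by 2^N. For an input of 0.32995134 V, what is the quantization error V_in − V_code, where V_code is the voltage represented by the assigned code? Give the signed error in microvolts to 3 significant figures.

+31.9 µV

Full-scale range = 1.3 V − (-1.3 V) = 2.6 V. LSB = 2.6 V / 2^14 ≈ 158.7 µV.
Position in LSBs: (0.32995134 − (-1.3)) × 16384/2.6 = 10271.2011; rounding gives k = 10271.
V_code = -1.3 + (10271/16384) × 2.6 = 0.32991943359 V.
V_in − V_code = 0.32995134 − (0.32991943359) = +31.9 µV.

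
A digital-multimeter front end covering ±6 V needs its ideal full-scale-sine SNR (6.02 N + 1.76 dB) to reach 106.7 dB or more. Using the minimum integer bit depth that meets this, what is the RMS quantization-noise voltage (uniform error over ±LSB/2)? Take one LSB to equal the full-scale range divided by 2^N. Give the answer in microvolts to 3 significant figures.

13.2 µV

The full-scale span is 6 − (-6) = 12 V.
Required N = ⌈(106.7 − 1.76)/6.02⌉ = ⌈17.432⌉ = 18.
LSB = 12 V / 2^18 = 45.776 µV.
σ_q = LSB/√12 = 45.776 µV/3.4641 = 13.2 µV.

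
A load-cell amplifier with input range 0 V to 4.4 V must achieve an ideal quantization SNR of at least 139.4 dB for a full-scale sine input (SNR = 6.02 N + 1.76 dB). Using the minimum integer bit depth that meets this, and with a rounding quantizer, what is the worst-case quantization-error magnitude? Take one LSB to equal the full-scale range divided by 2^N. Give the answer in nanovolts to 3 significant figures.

V_FS = 4.4 V.
Solving 6.02 N ≥ 139.4 − 1.76: N ≥ 22.864. Round up → N = 23.
LSB = 4.4 V ÷ 2^23 = 4.4/8388608 V = 0.52452 µV.
Max error for round-to-nearest is LSB/2 = 262 nV.

262 nV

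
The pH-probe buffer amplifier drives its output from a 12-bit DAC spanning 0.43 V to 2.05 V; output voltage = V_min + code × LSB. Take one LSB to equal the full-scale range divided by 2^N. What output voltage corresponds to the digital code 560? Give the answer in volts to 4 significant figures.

The full-scale span is 2.05 − (0.43) = 1.62 V. LSB = 1.62 V / 2^12.
V_out = V_min + code × LSB = 0.43 V + 560 × 1.62 V / 4096
      = 0.43 + 0.221484 = 0.651484 V.

0.6515 V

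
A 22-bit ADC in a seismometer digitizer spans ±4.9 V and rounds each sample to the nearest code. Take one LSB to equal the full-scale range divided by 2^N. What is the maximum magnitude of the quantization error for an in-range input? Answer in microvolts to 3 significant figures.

The full-scale span is 4.9 − (-4.9) = 9.8 V.
LSB = 9.8 V ÷ 2^22 = 9.8/4194304 V = 2.3365 µV.
A rounding quantizer has |error| ≤ LSB/2 = 1.17 µV.

1.17 µV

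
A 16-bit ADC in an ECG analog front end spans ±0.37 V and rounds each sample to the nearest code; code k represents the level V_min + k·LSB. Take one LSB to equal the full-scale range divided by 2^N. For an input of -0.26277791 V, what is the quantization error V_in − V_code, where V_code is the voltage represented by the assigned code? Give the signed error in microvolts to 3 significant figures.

−2.03 µV

Range = 0.37 − (-0.37) = 0.74 V. LSB = 0.74 V / 2^16 ≈ 11.29 µV.
(V_in − V_min)/LSB = (-0.26277791 − (-0.37)) × 65536/0.74 = 9495.8201 → nearest code k = 9496.
V_code = -0.37 + (9496/65536) × 0.74 = -0.26277587891 V.
V_in − V_code = -0.26277791 − (-0.26277587891) = −2.03 µV.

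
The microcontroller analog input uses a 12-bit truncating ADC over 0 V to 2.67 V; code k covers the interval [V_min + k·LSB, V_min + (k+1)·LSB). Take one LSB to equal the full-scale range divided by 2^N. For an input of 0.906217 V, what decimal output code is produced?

Span = 2.67 V. LSB = 2.67 V / 2^12 ≈ 0.6519 mV.
V_in − V_min = 0.906217 − (0) = 0.906217 V.
Divide by LSB: 0.906217 × 4096/2.67 = 1390.2115.
Truncating gives code 1390.

1390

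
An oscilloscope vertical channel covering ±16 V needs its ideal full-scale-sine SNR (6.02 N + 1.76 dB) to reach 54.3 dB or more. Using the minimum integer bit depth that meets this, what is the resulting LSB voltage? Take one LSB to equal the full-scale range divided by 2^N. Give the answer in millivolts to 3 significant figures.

62.5 mV

The full-scale span is 16 − (-16) = 32 V.
6.02 N + 1.76 ≥ 54.3 gives N ≥ 8.728, so the minimum integer is 9.
One LSB is 32 V / 512 = 62.5 mV.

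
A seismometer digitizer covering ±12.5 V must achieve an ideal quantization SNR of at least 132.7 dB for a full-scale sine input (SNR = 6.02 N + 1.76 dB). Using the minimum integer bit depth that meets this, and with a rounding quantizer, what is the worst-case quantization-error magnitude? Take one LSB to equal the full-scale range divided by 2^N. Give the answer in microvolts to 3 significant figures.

The full-scale span is 12.5 − (-12.5) = 25 V.
Solving 6.02 N ≥ 132.7 − 1.76: N ≥ 21.751. Round up → N = 22.
LSB = 25 V ÷ 2^22 = 25/4194304 V = 5.9605 µV.
|e|_max = LSB/2 = 2.98 µV.

2.98 µV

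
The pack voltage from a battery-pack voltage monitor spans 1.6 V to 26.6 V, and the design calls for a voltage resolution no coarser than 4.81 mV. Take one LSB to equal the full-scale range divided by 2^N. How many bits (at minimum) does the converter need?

13 bits

The full-scale span is 26.6 − (1.6) = 25 V.
Required number of levels: 25/4.81 mV = 5197.5; smallest N with 2^N ≥ that is 13.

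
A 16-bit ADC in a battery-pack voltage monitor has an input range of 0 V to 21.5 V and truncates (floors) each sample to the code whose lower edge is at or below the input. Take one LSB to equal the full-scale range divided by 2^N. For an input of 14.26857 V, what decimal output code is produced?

43493

Full-scale range = 21.5 V. LSB = 21.5 V / 2^16 ≈ 328.1 µV.
(V_in − V_min) × 2^16/range = (14.26857 − (0)) × 65536/21.5 = 43493.256.
Floor → code = 43493.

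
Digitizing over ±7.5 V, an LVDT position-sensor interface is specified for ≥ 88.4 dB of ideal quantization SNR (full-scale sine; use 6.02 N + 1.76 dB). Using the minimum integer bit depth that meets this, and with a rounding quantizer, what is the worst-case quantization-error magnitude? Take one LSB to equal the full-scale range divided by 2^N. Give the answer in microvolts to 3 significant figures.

Range = 7.5 − (-7.5) = 15 V.
N ≥ (88.4 − 1.76)/6.02 = 14.392 → N_min = 15.
One LSB is 15 V / 32768 = 457.76 µV.
Max error for round-to-nearest is LSB/2 = 229 µV.

229 µV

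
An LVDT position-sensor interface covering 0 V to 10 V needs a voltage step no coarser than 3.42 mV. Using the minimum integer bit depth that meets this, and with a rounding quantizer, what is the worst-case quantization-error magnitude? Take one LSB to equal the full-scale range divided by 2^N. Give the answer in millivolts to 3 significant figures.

1.22 mV

Span = 10 V.
Need 2^N ≥ 10 V / 3.42 mV = 2924 → N_min = 12.
LSB = 10 V ÷ 2^12 = 10/4096 V = 2.4414 mV.
Half an LSB is 1.22 mV.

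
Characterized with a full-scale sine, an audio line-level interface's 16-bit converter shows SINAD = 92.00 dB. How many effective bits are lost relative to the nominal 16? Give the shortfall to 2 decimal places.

1.01 bits

N_eff = (92.00 − 1.76)/6.02 = 14.9900 bits.
16 − 14.9900 = 1.01 bits below nominal.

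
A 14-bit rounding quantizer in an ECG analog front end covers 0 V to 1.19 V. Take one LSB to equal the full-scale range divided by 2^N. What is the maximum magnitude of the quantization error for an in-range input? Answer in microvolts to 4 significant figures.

36.32 µV

Full-scale range = 1.19 V.
LSB = 1.19 V / 2^14 = 72.6318 µV.
Worst-case error for round-to-nearest is half an LSB: 36.32 µV.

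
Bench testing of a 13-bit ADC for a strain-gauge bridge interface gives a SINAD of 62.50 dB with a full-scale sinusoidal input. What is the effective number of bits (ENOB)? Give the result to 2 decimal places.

Inverting SNR = 6.02 N + 1.76: N_eff = (62.50 − 1.76)/6.02 = 10.0897.

10.09 bits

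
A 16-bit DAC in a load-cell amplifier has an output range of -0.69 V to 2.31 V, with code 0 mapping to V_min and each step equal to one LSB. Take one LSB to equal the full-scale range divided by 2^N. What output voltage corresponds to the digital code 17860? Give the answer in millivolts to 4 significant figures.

127.6 mV

Span: 2.31 V − (-0.69 V) = 3 V. LSB = 3 V / 2^16.
V_out = -0.69 + 17860 × (3/65536) V
      = -0.69 V + 0.817566 V = 0.127566 V.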